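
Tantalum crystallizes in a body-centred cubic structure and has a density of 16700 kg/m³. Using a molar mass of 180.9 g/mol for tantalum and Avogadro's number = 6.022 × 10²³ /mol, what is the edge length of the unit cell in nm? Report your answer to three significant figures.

0.330 nm

With Z = 2 atoms per BCC cell, a³ = Z·M/(N_A·ρ) = 2 × 180.9 / (6.022 × 10²³ × 16.70 g/cm³) = 3.598 × 10^-23 cm³.
a = (3.598 × 10^-23)^(1/3) = 3.301 × 10^-8 cm = 0.330 nm.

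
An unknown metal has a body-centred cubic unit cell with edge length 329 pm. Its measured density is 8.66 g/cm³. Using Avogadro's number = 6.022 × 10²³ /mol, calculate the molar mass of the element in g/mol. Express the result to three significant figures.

A BCC cell has Z = 2 atoms; a = 3.290 × 10^-8 cm.
M = ρ·N_A·a³/Z = 8.66 × 6.022 × 10²³ × 3.561 × 10^-23 / 2 = 92.9 g/mol.

92.9 g/mol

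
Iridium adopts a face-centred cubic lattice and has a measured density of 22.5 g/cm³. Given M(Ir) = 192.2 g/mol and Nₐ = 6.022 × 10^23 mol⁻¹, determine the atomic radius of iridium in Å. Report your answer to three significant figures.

1.36 Å

For an FCC cell (Z = 4), a³ = Z·M/(N_A·ρ) = 4 × 192.2 / (6.022 × 10²³ × 22.50) = 5.674 × 10^-23 cm³, so a = 3.843 × 10^-8 cm = 3.843 Å.
Atoms touch along the face diagonal, so √2·a = 4r, so r = 0.3536 × a = 1.36 Å.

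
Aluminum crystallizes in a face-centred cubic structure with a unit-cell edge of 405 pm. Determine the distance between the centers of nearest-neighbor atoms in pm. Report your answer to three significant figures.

In an FCC structure, atoms touch along the face diagonal, so √2·a = 4r; the nearest-neighbor distance equals 2r = 0.7071·a.
d = 0.7071 × 405 = 286 pm.

286 pm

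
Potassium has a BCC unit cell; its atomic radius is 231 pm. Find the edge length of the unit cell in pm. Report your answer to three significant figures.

533 pm

In a BCC lattice, atoms touch along the body diagonal, so √3·a = 4r.
a = 4r/√3 = 4 × 231 / 1.7321 = 533 pm.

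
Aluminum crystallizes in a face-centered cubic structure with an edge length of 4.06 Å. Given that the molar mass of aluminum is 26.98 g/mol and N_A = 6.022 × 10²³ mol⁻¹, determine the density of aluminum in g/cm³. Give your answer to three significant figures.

2.68 g/cm³

An FCC unit cell contains Z = 4 atoms.
Cell volume: a³ = (4.06 Å)³ = (4.060 × 10^-8 cm)³ = 6.692 × 10^-23 cm³.
ρ = Z·M/(N_A·a³) = 4 × 26.98 / (6.022 × 10²³ × 6.692 × 10^-23) = 2.678 g/cm³.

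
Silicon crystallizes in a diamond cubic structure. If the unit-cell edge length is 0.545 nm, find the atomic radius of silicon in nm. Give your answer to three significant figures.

In a diamond cubic lattice, nearest neighbors lie along the body diagonal with √3·a = 8r.
r = √3·a/8 = 1.7321 × 0.545 / 8 = 0.118 nm.

0.118 nm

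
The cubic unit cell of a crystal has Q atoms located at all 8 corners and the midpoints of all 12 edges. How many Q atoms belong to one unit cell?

Corner atoms are shared by 8 cells (1/8 each), edge atoms by 4 (1/4 each).
Net atoms = 8 × 1/8 + 12 × 1/4 = 1 + 3 = 4.

4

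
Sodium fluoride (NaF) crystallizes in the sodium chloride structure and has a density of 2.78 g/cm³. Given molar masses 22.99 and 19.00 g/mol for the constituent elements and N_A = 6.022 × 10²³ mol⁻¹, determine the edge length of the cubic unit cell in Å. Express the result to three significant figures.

M(NaF) = 41.99 g/mol; Z = 4 formula units per cell.
a³ = Z·M/(N_A·ρ) = 4 × 41.99 / (6.022 × 10²³ × 2.78) = 1.003 × 10^-22 cm³, so a = 4.647 × 10^-8 cm = 4.65 Å.

4.65 Å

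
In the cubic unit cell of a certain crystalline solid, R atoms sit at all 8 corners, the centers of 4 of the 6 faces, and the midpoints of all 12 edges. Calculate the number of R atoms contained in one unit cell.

6

Corner atoms are shared by 8 cells (1/8 each), face atoms by 2 (1/2 each), edge atoms by 4 (1/4 each).
Net atoms = 8 × 1/8 + 4 × 1/2 + 12 × 1/4 = 1 + 2 + 3 = 6.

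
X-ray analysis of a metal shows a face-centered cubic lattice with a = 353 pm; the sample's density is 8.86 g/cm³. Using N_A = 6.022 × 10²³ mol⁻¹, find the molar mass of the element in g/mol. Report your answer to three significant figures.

58.7 g/mol

An FCC cell has Z = 4 atoms; a = 3.530 × 10^-8 cm.
M = ρ·N_A·a³/Z = 8.86 × 6.022 × 10²³ × 4.399 × 10^-23 / 4 = 58.7 g/mol.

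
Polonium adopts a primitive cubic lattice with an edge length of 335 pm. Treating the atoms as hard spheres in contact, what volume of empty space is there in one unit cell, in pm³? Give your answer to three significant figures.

1.79 × 10^7 pm³

In a simple cubic lattice atoms touch along the cell edge, so a = 2r, so r = 0.5000a = 167.5 pm.
V_cell = a³ = 3.760 × 10^7 pm³; V_atoms = 1 × (4/3)πr³ = 1.968 × 10^7 pm³.
Empty space = 3.760 × 10^7 − 1.968 × 10^7 = 1.79 × 10^7 pm³.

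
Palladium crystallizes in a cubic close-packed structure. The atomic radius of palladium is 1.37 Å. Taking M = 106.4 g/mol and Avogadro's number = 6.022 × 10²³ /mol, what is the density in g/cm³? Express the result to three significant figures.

In an FCC lattice, atoms touch along the face diagonal, so √2·a = 4r, giving a = 3.875 Å = 3.875 × 10^-8 cm.
With Z = 4, ρ = Z·M/(N_A·a³) = 4 × 106.4 / (6.022 × 10²³ × 5.818 × 10^-23) = 12.15 g/cm³.

12.1 g/cm³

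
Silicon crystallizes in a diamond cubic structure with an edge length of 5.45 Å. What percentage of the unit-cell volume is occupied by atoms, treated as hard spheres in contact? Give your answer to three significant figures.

In a diamond cubic lattice nearest neighbors lie along the body diagonal with √3·a = 8r, so r = 0.2165a = 1.180 Å.
Packing fraction = Z·(4/3)πr³ / a³ = 8 × (4/3)π × (1.180)³ / (5.45)³ = 0.3401 = 34.0%.

34.0%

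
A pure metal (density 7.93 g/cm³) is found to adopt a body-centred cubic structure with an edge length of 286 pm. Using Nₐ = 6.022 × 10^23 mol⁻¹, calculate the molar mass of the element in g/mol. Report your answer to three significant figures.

A BCC cell has Z = 2 atoms; a = 2.860 × 10^-8 cm.
M = ρ·N_A·a³/Z = 7.93 × 6.022 × 10²³ × 2.339 × 10^-23 / 2 = 55.9 g/mol.

55.9 g/mol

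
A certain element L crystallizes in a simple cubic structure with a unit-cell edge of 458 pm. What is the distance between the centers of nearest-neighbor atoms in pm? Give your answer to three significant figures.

In a simple cubic structure, atoms touch along the cell edge, so a = 2r; the nearest-neighbor distance equals 2r = 1.000·a.
d = 1.000 × 458 = 458 pm.

458 pm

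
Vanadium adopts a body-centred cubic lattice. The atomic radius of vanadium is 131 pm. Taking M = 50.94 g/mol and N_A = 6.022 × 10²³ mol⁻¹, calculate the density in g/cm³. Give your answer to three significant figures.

In a BCC lattice, atoms touch along the body diagonal, so √3·a = 4r, giving a = 302.5 pm = 3.025 × 10^-8 cm.
With Z = 2, ρ = Z·M/(N_A·a³) = 2 × 50.94 / (6.022 × 10²³ × 2.769 × 10^-23) = 6.110 g/cm³.

6.11 g/cm³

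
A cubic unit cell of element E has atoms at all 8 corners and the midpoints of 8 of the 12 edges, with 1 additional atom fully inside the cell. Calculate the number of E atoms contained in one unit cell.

4

Corner atoms are shared by 8 cells (1/8 each), edge atoms by 4 (1/4 each), interior atoms are unshared.
Net atoms = 8 × 1/8 + 8 × 1/4 + 1 = 1 + 2 + 1 = 4.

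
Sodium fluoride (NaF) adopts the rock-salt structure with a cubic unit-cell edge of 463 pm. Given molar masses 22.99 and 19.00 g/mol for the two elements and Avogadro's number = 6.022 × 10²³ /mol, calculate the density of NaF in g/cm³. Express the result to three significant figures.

2.81 g/cm³

The rock-salt structure contains Z = 4 formula units per cell; M(NaF) = 22.99 + 19.00 = 41.99 g/mol.
a³ = (4.630 × 10^-8 cm)³ = 9.925 × 10^-23 cm³.
ρ = 4 × 41.99 / (6.022 × 10²³ × 9.925 × 10^-23) = 2.810 g/cm³.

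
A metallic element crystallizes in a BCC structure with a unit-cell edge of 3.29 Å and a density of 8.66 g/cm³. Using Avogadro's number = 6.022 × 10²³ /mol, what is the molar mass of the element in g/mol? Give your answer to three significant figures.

A BCC cell has Z = 2 atoms; a = 3.290 × 10^-8 cm.
M = ρ·N_A·a³/Z = 8.66 × 6.022 × 10²³ × 3.561 × 10^-23 / 2 = 92.9 g/mol.

92.9 g/mol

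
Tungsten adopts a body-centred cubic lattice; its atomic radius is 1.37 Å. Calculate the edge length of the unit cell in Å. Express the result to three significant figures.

In a BCC lattice, atoms touch along the body diagonal, so √3·a = 4r.
a = 4r/√3 = 4 × 1.37 / 1.7321 = 3.16 Å.

3.16 Å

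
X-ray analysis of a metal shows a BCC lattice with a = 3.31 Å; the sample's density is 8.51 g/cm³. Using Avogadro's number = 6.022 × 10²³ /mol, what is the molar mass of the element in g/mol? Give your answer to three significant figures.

92.9 g/mol

A BCC cell has Z = 2 atoms; a = 3.310 × 10^-8 cm.
M = ρ·N_A·a³/Z = 8.51 × 6.022 × 10²³ × 3.626 × 10^-23 / 2 = 92.9 g/mol.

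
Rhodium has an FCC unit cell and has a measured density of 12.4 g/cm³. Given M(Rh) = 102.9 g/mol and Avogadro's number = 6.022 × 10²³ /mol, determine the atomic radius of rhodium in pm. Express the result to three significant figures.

135 pm

For an FCC cell (Z = 4), a³ = Z·M/(N_A·ρ) = 4 × 102.9 / (6.022 × 10²³ × 12.40) = 5.512 × 10^-23 cm³, so a = 3.806 × 10^-8 cm = 380.6 pm.
Atoms touch along the face diagonal, so √2·a = 4r, so r = 0.3536 × a = 135 pm.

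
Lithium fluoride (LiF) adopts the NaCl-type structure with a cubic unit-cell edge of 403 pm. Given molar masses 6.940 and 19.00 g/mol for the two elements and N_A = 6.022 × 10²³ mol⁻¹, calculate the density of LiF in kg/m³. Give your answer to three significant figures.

The NaCl-type structure contains Z = 4 formula units per cell; M(LiF) = 6.940 + 19.00 = 25.94 g/mol.
a³ = (4.030 × 10^-8 cm)³ = 6.545 × 10^-23 cm³.
ρ = 4 × 25.94 / (6.022 × 10²³ × 6.545 × 10^-23) = 2.633 g/cm³ = 2630 kg/m³.

2630 kg/m³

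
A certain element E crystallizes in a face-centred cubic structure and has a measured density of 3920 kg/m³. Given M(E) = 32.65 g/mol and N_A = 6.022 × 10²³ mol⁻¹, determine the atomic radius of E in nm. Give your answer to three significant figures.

For an FCC cell (Z = 4), a³ = Z·M/(N_A·ρ) = 4 × 32.65 / (6.022 × 10²³ × 3.920) = 5.532 × 10^-23 cm³, so a = 3.810 × 10^-8 cm = 0.3810 nm.
Atoms touch along the face diagonal, so √2·a = 4r, so r = 0.3536 × a = 0.135 nm.

0.135 nm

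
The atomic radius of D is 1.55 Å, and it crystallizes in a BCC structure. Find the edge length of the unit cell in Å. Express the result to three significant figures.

In a BCC lattice, atoms touch along the body diagonal, so √3·a = 4r.
a = 4r/√3 = 4 × 1.55 / 1.7321 = 3.58 Å.

3.58 Å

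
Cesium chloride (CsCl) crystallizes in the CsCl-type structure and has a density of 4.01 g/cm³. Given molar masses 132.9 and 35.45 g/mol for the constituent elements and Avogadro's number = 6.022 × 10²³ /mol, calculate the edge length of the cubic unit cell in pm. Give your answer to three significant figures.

412 pm

M(CsCl) = 168.35 g/mol; Z = 1 formula unit per cell.
a³ = Z·M/(N_A·ρ) = 1 × 168.35 / (6.022 × 10²³ × 4.01) = 6.972 × 10^-23 cm³, so a = 4.116 × 10^-8 cm = 412 pm.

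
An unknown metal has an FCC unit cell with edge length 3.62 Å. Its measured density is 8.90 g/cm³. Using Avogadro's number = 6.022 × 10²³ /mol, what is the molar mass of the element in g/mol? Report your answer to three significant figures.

63.6 g/mol

An FCC cell has Z = 4 atoms; a = 3.620 × 10^-8 cm.
M = ρ·N_A·a³/Z = 8.90 × 6.022 × 10²³ × 4.744 × 10^-23 / 4 = 63.6 g/mol.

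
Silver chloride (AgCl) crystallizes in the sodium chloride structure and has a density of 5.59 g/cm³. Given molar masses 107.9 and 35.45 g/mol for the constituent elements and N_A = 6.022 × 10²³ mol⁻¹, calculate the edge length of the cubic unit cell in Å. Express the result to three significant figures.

5.54 Å

M(AgCl) = 143.35 g/mol; Z = 4 formula units per cell.
a³ = Z·M/(N_A·ρ) = 4 × 143.35 / (6.022 × 10²³ × 5.59) = 1.703 × 10^-22 cm³, so a = 5.543 × 10^-8 cm = 5.54 Å.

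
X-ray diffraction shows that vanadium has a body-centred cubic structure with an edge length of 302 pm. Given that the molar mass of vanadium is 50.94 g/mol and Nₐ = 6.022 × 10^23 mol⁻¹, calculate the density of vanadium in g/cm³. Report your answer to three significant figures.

6.14 g/cm³

A BCC unit cell contains Z = 2 atoms.
Cell volume: a³ = (302 pm)³ = (3.020 × 10^-8 cm)³ = 2.754 × 10^-23 cm³.
ρ = Z·M/(N_A·a³) = 2 × 50.94 / (6.022 × 10²³ × 2.754 × 10^-23) = 6.142 g/cm³.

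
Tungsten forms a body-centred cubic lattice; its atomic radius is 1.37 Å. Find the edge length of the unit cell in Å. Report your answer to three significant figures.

In a BCC lattice, atoms touch along the body diagonal, so √3·a = 4r.
a = 4r/√3 = 4 × 1.37 / 1.7321 = 3.16 Å.

3.16 Å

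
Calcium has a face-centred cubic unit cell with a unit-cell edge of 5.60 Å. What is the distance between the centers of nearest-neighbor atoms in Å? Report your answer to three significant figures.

3.96 Å

In an FCC structure, atoms touch along the face diagonal, so √2·a = 4r; the nearest-neighbor distance equals 2r = 0.7071·a.
d = 0.7071 × 5.60 = 3.96 Å.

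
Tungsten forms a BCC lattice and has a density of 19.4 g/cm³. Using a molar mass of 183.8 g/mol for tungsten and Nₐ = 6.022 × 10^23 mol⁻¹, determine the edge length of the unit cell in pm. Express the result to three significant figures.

316 pm

With Z = 2 atoms per BCC cell, a³ = Z·M/(N_A·ρ) = 2 × 183.8 / (6.022 × 10²³ × 19.40 g/cm³) = 3.147 × 10^-23 cm³.
a = (3.147 × 10^-23)^(1/3) = 3.157 × 10^-8 cm = 316 pm.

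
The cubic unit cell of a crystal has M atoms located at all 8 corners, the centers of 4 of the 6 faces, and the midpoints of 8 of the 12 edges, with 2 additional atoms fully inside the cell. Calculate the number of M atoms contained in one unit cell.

7

Corner atoms are shared by 8 cells (1/8 each), face atoms by 2 (1/2 each), edge atoms by 4 (1/4 each), interior atoms are unshared.
Net atoms = 8 × 1/8 + 4 × 1/2 + 8 × 1/4 + 2 = 1 + 2 + 2 + 2 = 7.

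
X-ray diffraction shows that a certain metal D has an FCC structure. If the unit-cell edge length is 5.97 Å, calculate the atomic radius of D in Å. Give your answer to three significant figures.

2.11 Å

In an FCC lattice, atoms touch along the face diagonal, so √2·a = 4r.
r = √2·a/4 = 1.4142 × 5.97 / 4 = 2.11 Å.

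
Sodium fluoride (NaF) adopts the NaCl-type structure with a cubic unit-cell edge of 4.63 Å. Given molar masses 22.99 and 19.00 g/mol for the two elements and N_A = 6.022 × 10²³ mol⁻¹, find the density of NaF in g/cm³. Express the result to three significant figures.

The NaCl-type structure contains Z = 4 formula units per cell; M(NaF) = 22.99 + 19.00 = 41.99 g/mol.
a³ = (4.630 × 10^-8 cm)³ = 9.925 × 10^-23 cm³.
ρ = 4 × 41.99 / (6.022 × 10²³ × 9.925 × 10^-23) = 2.810 g/cm³.

2.81 g/cm³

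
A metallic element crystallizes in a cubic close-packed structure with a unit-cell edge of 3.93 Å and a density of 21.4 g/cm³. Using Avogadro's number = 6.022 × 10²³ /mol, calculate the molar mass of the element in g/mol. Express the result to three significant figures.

An FCC cell has Z = 4 atoms; a = 3.930 × 10^-8 cm.
M = ρ·N_A·a³/Z = 21.4 × 6.022 × 10²³ × 6.070 × 10^-23 / 4 = 196 g/mol.

196 g/mol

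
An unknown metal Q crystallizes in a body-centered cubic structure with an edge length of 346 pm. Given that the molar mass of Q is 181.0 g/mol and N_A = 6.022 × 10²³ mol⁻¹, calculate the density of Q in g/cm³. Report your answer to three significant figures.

14.5 g/cm³

A BCC unit cell contains Z = 2 atoms.
Cell volume: a³ = (346 pm)³ = (3.460 × 10^-8 cm)³ = 4.142 × 10^-23 cm³.
ρ = Z·M/(N_A·a³) = 2 × 181.0 / (6.022 × 10²³ × 4.142 × 10^-23) = 14.51 g/cm³.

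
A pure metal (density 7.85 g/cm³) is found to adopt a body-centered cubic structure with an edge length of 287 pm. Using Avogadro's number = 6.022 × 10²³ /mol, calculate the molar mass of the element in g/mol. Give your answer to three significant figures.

55.9 g/mol

A BCC cell has Z = 2 atoms; a = 2.870 × 10^-8 cm.
M = ρ·N_A·a³/Z = 7.85 × 6.022 × 10²³ × 2.364 × 10^-23 / 2 = 55.9 g/mol.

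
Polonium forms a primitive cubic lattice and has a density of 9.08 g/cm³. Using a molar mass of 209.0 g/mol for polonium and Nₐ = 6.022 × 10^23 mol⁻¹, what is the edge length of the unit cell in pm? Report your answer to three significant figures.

337 pm

With Z = 1 atom per simple cubic cell, a³ = Z·M/(N_A·ρ) = 1 × 209.0 / (6.022 × 10²³ × 9.080 g/cm³) = 3.822 × 10^-23 cm³.
a = (3.822 × 10^-23)^(1/3) = 3.369 × 10^-8 cm = 337 pm.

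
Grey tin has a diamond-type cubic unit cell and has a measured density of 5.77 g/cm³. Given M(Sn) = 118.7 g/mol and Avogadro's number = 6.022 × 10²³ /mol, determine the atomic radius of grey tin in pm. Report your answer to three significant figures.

For a diamond cubic cell (Z = 8), a³ = Z·M/(N_A·ρ) = 8 × 118.7 / (6.022 × 10²³ × 5.770) = 2.733 × 10^-22 cm³, so a = 6.489 × 10^-8 cm = 648.9 pm.
Nearest neighbors lie along the body diagonal with √3·a = 8r, so r = 0.2165 × a = 141 pm.

141 pm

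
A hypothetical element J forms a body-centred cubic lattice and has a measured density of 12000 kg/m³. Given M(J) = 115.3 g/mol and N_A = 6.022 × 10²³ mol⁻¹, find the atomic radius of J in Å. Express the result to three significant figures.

1.37 Å

For a BCC cell (Z = 2), a³ = Z·M/(N_A·ρ) = 2 × 115.3 / (6.022 × 10²³ × 12.00) = 3.191 × 10^-23 cm³, so a = 3.172 × 10^-8 cm = 3.172 Å.
Atoms touch along the body diagonal, so √3·a = 4r, so r = 0.4330 × a = 1.37 Å.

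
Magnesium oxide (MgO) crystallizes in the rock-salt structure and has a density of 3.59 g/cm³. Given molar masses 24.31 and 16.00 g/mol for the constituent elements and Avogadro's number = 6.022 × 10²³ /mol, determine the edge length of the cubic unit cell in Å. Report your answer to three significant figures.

M(MgO) = 40.31 g/mol; Z = 4 formula units per cell.
a³ = Z·M/(N_A·ρ) = 4 × 40.31 / (6.022 × 10²³ × 3.59) = 7.458 × 10^-23 cm³, so a = 4.209 × 10^-8 cm = 4.21 Å.

4.21 Å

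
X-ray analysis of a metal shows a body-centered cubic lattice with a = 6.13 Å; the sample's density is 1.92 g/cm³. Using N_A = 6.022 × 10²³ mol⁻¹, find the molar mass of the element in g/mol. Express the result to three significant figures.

133 g/mol

A BCC cell has Z = 2 atoms; a = 6.130 × 10^-8 cm.
M = ρ·N_A·a³/Z = 1.92 × 6.022 × 10²³ × 2.303 × 10^-22 / 2 = 133 g/mol.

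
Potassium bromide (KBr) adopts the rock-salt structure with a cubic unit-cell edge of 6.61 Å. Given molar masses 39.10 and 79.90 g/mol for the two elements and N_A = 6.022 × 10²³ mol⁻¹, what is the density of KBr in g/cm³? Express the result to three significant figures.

2.74 g/cm³

The rock-salt structure contains Z = 4 formula units per cell; M(KBr) = 39.10 + 79.90 = 119.0 g/mol.
a³ = (6.610 × 10^-8 cm)³ = 2.888 × 10^-22 cm³.
ρ = 4 × 119.0 / (6.022 × 10²³ × 2.888 × 10^-22) = 2.737 g/cm³.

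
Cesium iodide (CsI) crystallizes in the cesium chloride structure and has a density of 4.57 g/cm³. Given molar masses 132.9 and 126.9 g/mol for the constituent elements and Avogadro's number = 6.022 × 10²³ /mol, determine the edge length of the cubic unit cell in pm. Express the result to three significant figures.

455 pm

M(CsI) = 259.8 g/mol; Z = 1 formula unit per cell.
a³ = Z·M/(N_A·ρ) = 1 × 259.8 / (6.022 × 10²³ × 4.57) = 9.440 × 10^-23 cm³, so a = 4.553 × 10^-8 cm = 455 pm.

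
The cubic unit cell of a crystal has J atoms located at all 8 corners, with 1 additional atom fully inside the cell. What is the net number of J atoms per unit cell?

2

Corner atoms are shared by 8 cells (1/8 each), interior atoms are unshared.
Net atoms = 8 × 1/8 + 1 = 1 + 1 = 2.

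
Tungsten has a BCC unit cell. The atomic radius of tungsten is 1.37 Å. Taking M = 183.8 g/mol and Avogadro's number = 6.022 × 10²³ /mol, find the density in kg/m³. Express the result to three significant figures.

In a BCC lattice, atoms touch along the body diagonal, so √3·a = 4r, giving a = 3.164 Å = 3.164 × 10^-8 cm.
With Z = 2, ρ = Z·M/(N_A·a³) = 2 × 183.8 / (6.022 × 10²³ × 3.167 × 10^-23) = 19.27 g/cm³ = 19300 kg/m³.

19300 kg/m³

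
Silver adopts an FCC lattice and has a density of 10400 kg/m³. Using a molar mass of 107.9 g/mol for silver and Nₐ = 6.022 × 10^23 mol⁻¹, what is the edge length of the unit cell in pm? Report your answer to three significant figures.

With Z = 4 atoms per FCC cell, a³ = Z·M/(N_A·ρ) = 4 × 107.9 / (6.022 × 10²³ × 10.40 g/cm³) = 6.891 × 10^-23 cm³.
a = (6.891 × 10^-23)^(1/3) = 4.100 × 10^-8 cm = 410 pm.

410 pm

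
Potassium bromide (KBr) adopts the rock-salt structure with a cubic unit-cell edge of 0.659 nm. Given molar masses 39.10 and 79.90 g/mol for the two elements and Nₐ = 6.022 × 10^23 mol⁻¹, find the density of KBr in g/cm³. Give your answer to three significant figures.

2.76 g/cm³

The rock-salt structure contains Z = 4 formula units per cell; M(KBr) = 39.10 + 79.90 = 119.0 g/mol.
a³ = (6.590 × 10^-8 cm)³ = 2.862 × 10^-22 cm³.
ρ = 4 × 119.0 / (6.022 × 10²³ × 2.862 × 10^-22) = 2.762 g/cm³.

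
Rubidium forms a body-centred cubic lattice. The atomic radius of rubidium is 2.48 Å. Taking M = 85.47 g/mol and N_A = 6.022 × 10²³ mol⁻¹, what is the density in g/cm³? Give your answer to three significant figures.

In a BCC lattice, atoms touch along the body diagonal, so √3·a = 4r, giving a = 5.727 Å = 5.727 × 10^-8 cm.
With Z = 2, ρ = Z·M/(N_A·a³) = 2 × 85.47 / (6.022 × 10²³ × 1.879 × 10^-22) = 1.511 g/cm³.

1.51 g/cm³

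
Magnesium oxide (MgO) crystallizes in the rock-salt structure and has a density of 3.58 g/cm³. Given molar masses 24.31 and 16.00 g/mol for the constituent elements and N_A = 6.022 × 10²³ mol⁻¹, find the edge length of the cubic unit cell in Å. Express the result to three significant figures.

4.21 Å

M(MgO) = 40.31 g/mol; Z = 4 formula units per cell.
a³ = Z·M/(N_A·ρ) = 4 × 40.31 / (6.022 × 10²³ × 3.58) = 7.479 × 10^-23 cm³, so a = 4.213 × 10^-8 cm = 4.21 Å.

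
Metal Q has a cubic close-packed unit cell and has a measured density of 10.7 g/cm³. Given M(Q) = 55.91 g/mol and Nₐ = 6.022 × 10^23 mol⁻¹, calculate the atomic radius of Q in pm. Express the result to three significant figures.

115 pm

For an FCC cell (Z = 4), a³ = Z·M/(N_A·ρ) = 4 × 55.91 / (6.022 × 10²³ × 10.70) = 3.471 × 10^-23 cm³, so a = 3.262 × 10^-8 cm = 326.2 pm.
Atoms touch along the face diagonal, so √2·a = 4r, so r = 0.3536 × a = 115 pm.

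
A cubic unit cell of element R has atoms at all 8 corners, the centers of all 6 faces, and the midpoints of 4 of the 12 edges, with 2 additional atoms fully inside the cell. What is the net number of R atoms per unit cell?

Corner atoms are shared by 8 cells (1/8 each), face atoms by 2 (1/2 each), edge atoms by 4 (1/4 each), interior atoms are unshared.
Net atoms = 8 × 1/8 + 6 × 1/2 + 4 × 1/4 + 2 = 1 + 3 + 1 + 2 = 7.

7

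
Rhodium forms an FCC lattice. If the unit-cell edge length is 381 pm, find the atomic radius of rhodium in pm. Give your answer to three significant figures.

135 pm

In an FCC lattice, atoms touch along the face diagonal, so √2·a = 4r.
r = √2·a/4 = 1.4142 × 381 / 4 = 135 pm.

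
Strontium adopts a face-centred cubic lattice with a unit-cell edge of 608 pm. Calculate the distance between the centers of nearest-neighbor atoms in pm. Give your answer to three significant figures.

In an FCC structure, atoms touch along the face diagonal, so √2·a = 4r; the nearest-neighbor distance equals 2r = 0.7071·a.
d = 0.7071 × 608 = 430 pm.

430 pm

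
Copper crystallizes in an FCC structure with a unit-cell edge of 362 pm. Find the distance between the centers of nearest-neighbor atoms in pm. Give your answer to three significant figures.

In an FCC structure, atoms touch along the face diagonal, so √2·a = 4r; the nearest-neighbor distance equals 2r = 0.7071·a.
d = 0.7071 × 362 = 256 pm.

256 pm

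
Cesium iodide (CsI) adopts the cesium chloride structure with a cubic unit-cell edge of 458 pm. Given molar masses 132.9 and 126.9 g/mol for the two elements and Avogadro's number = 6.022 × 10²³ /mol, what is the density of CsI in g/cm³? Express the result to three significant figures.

The cesium chloride structure contains Z = 1 formula unit per cell; M(CsI) = 132.9 + 126.9 = 259.8 g/mol.
a³ = (4.580 × 10^-8 cm)³ = 9.607 × 10^-23 cm³.
ρ = 1 × 259.8 / (6.022 × 10²³ × 9.607 × 10^-23) = 4.491 g/cm³.

4.49 g/cm³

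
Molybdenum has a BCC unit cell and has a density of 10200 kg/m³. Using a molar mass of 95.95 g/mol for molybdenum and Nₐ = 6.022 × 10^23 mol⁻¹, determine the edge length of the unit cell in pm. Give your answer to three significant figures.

With Z = 2 atoms per BCC cell, a³ = Z·M/(N_A·ρ) = 2 × 95.95 / (6.022 × 10²³ × 10.20 g/cm³) = 3.124 × 10^-23 cm³.
a = (3.124 × 10^-23)^(1/3) = 3.150 × 10^-8 cm = 315 pm.

315 pm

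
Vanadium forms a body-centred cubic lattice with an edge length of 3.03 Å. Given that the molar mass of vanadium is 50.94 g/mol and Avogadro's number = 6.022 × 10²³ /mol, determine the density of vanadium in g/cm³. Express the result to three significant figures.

6.08 g/cm³

A BCC unit cell contains Z = 2 atoms.
Cell volume: a³ = (3.03 Å)³ = (3.030 × 10^-8 cm)³ = 2.782 × 10^-23 cm³.
ρ = Z·M/(N_A·a³) = 2 × 50.94 / (6.022 × 10²³ × 2.782 × 10^-23) = 6.082 g/cm³.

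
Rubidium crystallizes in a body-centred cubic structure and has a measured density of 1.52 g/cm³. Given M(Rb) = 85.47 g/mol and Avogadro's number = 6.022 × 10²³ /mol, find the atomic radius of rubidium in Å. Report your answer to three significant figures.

For a BCC cell (Z = 2), a³ = Z·M/(N_A·ρ) = 2 × 85.47 / (6.022 × 10²³ × 1.520) = 1.867 × 10^-22 cm³, so a = 5.716 × 10^-8 cm = 5.716 Å.
Atoms touch along the body diagonal, so √3·a = 4r, so r = 0.4330 × a = 2.48 Å.

2.48 Å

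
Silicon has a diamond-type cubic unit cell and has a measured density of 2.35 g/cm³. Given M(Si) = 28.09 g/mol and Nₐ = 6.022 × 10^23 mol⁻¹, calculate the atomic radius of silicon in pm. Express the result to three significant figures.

117 pm

For a diamond cubic cell (Z = 8), a³ = Z·M/(N_A·ρ) = 8 × 28.09 / (6.022 × 10²³ × 2.350) = 1.588 × 10^-22 cm³, so a = 5.415 × 10^-8 cm = 541.5 pm.
Nearest neighbors lie along the body diagonal with √3·a = 8r, so r = 0.2165 × a = 117 pm.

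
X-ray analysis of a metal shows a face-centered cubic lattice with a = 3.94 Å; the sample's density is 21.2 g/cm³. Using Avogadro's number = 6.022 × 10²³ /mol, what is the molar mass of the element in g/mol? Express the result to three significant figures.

An FCC cell has Z = 4 atoms; a = 3.940 × 10^-8 cm.
M = ρ·N_A·a³/Z = 21.2 × 6.022 × 10²³ × 6.116 × 10^-23 / 4 = 195 g/mol.

195 g/mol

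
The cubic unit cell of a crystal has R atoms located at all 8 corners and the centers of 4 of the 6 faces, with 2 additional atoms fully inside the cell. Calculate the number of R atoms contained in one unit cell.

5

Corner atoms are shared by 8 cells (1/8 each), face atoms by 2 (1/2 each), interior atoms are unshared.
Net atoms = 8 × 1/8 + 4 × 1/2 + 2 = 1 + 2 + 2 = 5.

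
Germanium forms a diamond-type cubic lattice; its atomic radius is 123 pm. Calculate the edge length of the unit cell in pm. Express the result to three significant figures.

In a diamond cubic lattice, nearest neighbors lie along the body diagonal with √3·a = 8r.
a = 8r/√3 = 8 × 123 / 1.7321 = 568 pm.

568 pm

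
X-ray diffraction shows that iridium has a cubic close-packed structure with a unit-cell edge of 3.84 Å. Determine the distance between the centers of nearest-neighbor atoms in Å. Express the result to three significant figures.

2.72 Å

In an FCC structure, atoms touch along the face diagonal, so √2·a = 4r; the nearest-neighbor distance equals 2r = 0.7071·a.
d = 0.7071 × 3.84 = 2.72 Å.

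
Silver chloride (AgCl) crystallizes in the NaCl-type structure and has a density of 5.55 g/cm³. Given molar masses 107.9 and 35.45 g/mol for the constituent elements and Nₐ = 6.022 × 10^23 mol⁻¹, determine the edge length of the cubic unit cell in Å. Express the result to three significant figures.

M(AgCl) = 143.35 g/mol; Z = 4 formula units per cell.
a³ = Z·M/(N_A·ρ) = 4 × 143.35 / (6.022 × 10²³ × 5.55) = 1.716 × 10^-22 cm³, so a = 5.557 × 10^-8 cm = 5.56 Å.

5.56 Å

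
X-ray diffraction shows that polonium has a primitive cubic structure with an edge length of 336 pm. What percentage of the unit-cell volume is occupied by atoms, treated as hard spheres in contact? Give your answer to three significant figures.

52.4%

In a simple cubic lattice atoms touch along the cell edge, so a = 2r, so r = 0.5000a = 168.0 pm.
Packing fraction = Z·(4/3)πr³ / a³ = 1 × (4/3)π × (168.0)³ / (336)³ = 0.5236 = 52.4%.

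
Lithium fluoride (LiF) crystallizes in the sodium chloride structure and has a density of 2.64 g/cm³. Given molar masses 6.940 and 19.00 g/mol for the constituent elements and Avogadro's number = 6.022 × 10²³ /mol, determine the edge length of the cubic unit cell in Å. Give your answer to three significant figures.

M(LiF) = 25.94 g/mol; Z = 4 formula units per cell.
a³ = Z·M/(N_A·ρ) = 4 × 25.94 / (6.022 × 10²³ × 2.64) = 6.527 × 10^-23 cm³, so a = 4.026 × 10^-8 cm = 4.03 Å.

4.03 Å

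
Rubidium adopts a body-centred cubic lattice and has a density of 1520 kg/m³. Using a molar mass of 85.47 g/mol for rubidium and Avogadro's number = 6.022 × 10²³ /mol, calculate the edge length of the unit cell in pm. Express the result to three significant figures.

With Z = 2 atoms per BCC cell, a³ = Z·M/(N_A·ρ) = 2 × 85.47 / (6.022 × 10²³ × 1.520 g/cm³) = 1.867 × 10^-22 cm³.
a = (1.867 × 10^-22)^(1/3) = 5.716 × 10^-8 cm = 572 pm.

572 pm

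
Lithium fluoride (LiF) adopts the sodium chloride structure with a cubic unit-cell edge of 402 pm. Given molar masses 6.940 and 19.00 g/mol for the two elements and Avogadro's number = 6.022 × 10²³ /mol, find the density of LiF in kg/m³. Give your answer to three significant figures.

The sodium chloride structure contains Z = 4 formula units per cell; M(LiF) = 6.940 + 19.00 = 25.94 g/mol.
a³ = (4.020 × 10^-8 cm)³ = 6.496 × 10^-23 cm³.
ρ = 4 × 25.94 / (6.022 × 10²³ × 6.496 × 10^-23) = 2.652 g/cm³ = 2650 kg/m³.

2650 kg/m³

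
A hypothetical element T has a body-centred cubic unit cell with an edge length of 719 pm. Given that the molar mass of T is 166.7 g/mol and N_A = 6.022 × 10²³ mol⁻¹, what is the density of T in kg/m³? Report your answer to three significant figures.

A BCC unit cell contains Z = 2 atoms.
Cell volume: a³ = (719 pm)³ = (7.190 × 10^-8 cm)³ = 3.717 × 10^-22 cm³.
ρ = Z·M/(N_A·a³) = 2 × 166.7 / (6.022 × 10²³ × 3.717 × 10^-22) = 1.489 g/cm³ = 1490 kg/m³.

1490 kg/m³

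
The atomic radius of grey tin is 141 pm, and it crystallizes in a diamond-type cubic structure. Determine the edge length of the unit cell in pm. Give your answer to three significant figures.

In a diamond cubic lattice, nearest neighbors lie along the body diagonal with √3·a = 8r.
a = 8r/√3 = 8 × 141 / 1.7321 = 651 pm.

651 pm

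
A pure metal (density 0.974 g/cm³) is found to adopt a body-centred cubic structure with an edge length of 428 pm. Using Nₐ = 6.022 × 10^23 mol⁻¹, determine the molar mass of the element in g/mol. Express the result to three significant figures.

A BCC cell has Z = 2 atoms; a = 4.280 × 10^-8 cm.
M = ρ·N_A·a³/Z = 0.974 × 6.022 × 10²³ × 7.840 × 10^-23 / 2 = 23.0 g/mol.

23.0 g/mol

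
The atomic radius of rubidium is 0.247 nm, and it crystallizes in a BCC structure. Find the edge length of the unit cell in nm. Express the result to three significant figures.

In a BCC lattice, atoms touch along the body diagonal, so √3·a = 4r.
a = 4r/√3 = 4 × 0.247 / 1.7321 = 0.570 nm.

0.570 nm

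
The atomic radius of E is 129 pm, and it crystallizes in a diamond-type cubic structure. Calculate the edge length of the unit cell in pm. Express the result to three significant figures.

In a diamond cubic lattice, nearest neighbors lie along the body diagonal with √3·a = 8r.
a = 8r/√3 = 8 × 129 / 1.7321 = 596 pm.

596 pm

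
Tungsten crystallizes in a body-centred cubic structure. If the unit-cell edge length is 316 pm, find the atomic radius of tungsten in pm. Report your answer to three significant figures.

In a BCC lattice, atoms touch along the body diagonal, so √3·a = 4r.
r = √3·a/4 = 1.7321 × 316 / 4 = 137 pm.

137 pm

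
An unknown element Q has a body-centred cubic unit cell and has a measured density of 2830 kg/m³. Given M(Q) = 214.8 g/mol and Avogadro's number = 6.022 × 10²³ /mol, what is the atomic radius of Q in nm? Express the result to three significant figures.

For a BCC cell (Z = 2), a³ = Z·M/(N_A·ρ) = 2 × 214.8 / (6.022 × 10²³ × 2.830) = 2.521 × 10^-22 cm³, so a = 6.317 × 10^-8 cm = 0.6317 nm.
Atoms touch along the body diagonal, so √3·a = 4r, so r = 0.4330 × a = 0.274 nm.

0.274 nm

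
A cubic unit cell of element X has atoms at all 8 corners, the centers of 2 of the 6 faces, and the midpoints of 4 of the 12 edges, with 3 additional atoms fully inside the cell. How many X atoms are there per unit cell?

Corner atoms are shared by 8 cells (1/8 each), face atoms by 2 (1/2 each), edge atoms by 4 (1/4 each), interior atoms are unshared.
Net atoms = 8 × 1/8 + 2 × 1/2 + 4 × 1/4 + 3 = 1 + 1 + 1 + 3 = 6.

6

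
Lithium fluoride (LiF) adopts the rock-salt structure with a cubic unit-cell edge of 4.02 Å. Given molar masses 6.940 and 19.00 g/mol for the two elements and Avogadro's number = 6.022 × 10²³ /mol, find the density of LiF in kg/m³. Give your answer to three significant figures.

2650 kg/m³

The rock-salt structure contains Z = 4 formula units per cell; M(LiF) = 6.940 + 19.00 = 25.94 g/mol.
a³ = (4.020 × 10^-8 cm)³ = 6.496 × 10^-23 cm³.
ρ = 4 × 25.94 / (6.022 × 10²³ × 6.496 × 10^-23) = 2.652 g/cm³ = 2650 kg/m³.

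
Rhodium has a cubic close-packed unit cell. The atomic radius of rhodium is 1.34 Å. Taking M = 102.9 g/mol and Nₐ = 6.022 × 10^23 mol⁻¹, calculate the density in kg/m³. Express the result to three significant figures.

12600 kg/m³

In an FCC lattice, atoms touch along the face diagonal, so √2·a = 4r, giving a = 3.790 Å = 3.790 × 10^-8 cm.
With Z = 4, ρ = Z·M/(N_A·a³) = 4 × 102.9 / (6.022 × 10²³ × 5.444 × 10^-23) = 12.55 g/cm³ = 12600 kg/m³.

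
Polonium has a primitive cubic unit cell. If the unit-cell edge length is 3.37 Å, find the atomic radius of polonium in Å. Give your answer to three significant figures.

In a simple cubic lattice, atoms touch along the cell edge, so a = 2r.
r = a/2 = 3.37/2 = 1.69 Å.

1.69 Å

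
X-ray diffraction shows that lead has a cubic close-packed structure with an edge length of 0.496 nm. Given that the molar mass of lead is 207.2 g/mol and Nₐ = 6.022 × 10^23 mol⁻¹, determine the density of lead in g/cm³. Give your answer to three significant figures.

11.3 g/cm³

An FCC unit cell contains Z = 4 atoms.
Cell volume: a³ = (0.496 nm)³ = (4.960 × 10^-8 cm)³ = 1.220 × 10^-22 cm³.
ρ = Z·M/(N_A·a³) = 4 × 207.2 / (6.022 × 10²³ × 1.220 × 10^-22) = 11.28 g/cm³.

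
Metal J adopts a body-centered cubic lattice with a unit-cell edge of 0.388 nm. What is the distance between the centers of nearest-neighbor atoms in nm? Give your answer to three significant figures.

In a BCC structure, atoms touch along the body diagonal, so √3·a = 4r; the nearest-neighbor distance equals 2r = 0.8660·a.
d = 0.8660 × 0.388 = 0.336 nm.

0.336 nm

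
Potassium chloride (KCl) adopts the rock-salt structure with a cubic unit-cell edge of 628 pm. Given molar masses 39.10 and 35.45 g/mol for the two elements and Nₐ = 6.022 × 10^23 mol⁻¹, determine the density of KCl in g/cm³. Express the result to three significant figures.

2.00 g/cm³

The rock-salt structure contains Z = 4 formula units per cell; M(KCl) = 39.10 + 35.45 = 74.55 g/mol.
a³ = (6.280 × 10^-8 cm)³ = 2.477 × 10^-22 cm³.
ρ = 4 × 74.55 / (6.022 × 10²³ × 2.477 × 10^-22) = 1.999 g/cm³.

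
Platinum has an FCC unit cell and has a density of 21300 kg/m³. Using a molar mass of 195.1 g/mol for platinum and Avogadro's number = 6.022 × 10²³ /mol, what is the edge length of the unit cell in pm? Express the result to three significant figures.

With Z = 4 atoms per FCC cell, a³ = Z·M/(N_A·ρ) = 4 × 195.1 / (6.022 × 10²³ × 21.30 g/cm³) = 6.084 × 10^-23 cm³.
a = (6.084 × 10^-23)^(1/3) = 3.933 × 10^-8 cm = 393 pm.

393 pm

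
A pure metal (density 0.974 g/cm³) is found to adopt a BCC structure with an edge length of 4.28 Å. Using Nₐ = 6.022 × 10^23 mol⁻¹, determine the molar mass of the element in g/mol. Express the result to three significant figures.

A BCC cell has Z = 2 atoms; a = 4.280 × 10^-8 cm.
M = ρ·N_A·a³/Z = 0.974 × 6.022 × 10²³ × 7.840 × 10^-23 / 2 = 23.0 g/mol.

23.0 g/mol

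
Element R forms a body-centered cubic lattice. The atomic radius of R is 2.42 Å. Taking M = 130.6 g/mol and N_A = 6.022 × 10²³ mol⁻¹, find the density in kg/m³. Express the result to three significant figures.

2480 kg/m³

In a BCC lattice, atoms touch along the body diagonal, so √3·a = 4r, giving a = 5.589 Å = 5.589 × 10^-8 cm.
With Z = 2, ρ = Z·M/(N_A·a³) = 2 × 130.6 / (6.022 × 10²³ × 1.746 × 10^-22) = 2.485 g/cm³ = 2480 kg/m³.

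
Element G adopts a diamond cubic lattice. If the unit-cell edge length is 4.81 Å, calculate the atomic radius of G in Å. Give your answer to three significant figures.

1.04 Å

In a diamond cubic lattice, nearest neighbors lie along the body diagonal with √3·a = 8r.
r = √3·a/8 = 1.7321 × 4.81 / 8 = 1.04 Å.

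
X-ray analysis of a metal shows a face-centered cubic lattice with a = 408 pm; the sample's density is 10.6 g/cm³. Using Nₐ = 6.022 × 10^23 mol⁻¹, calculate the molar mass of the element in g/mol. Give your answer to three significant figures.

An FCC cell has Z = 4 atoms; a = 4.080 × 10^-8 cm.
M = ρ·N_A·a³/Z = 10.6 × 6.022 × 10²³ × 6.792 × 10^-23 / 4 = 108 g/mol.

108 g/mol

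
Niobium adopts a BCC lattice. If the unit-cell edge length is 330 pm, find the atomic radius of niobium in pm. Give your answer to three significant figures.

In a BCC lattice, atoms touch along the body diagonal, so √3·a = 4r.
r = √3·a/4 = 1.7321 × 330 / 4 = 143 pm.

143 pm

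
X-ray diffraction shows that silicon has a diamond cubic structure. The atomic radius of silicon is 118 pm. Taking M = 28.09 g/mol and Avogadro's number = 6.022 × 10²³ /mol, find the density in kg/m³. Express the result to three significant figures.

2300 kg/m³

In a diamond cubic lattice, nearest neighbors lie along the body diagonal with √3·a = 8r, giving a = 545.0 pm = 5.450 × 10^-8 cm.
With Z = 8, ρ = Z·M/(N_A·a³) = 8 × 28.09 / (6.022 × 10²³ × 1.619 × 10^-22) = 2.305 g/cm³ = 2300 kg/m³.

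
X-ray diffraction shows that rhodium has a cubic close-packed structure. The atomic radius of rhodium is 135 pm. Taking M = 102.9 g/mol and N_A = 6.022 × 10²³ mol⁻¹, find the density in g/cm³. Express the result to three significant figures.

In an FCC lattice, atoms touch along the face diagonal, so √2·a = 4r, giving a = 381.8 pm = 3.818 × 10^-8 cm.
With Z = 4, ρ = Z·M/(N_A·a³) = 4 × 102.9 / (6.022 × 10²³ × 5.567 × 10^-23) = 12.28 g/cm³.

12.3 g/cm³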